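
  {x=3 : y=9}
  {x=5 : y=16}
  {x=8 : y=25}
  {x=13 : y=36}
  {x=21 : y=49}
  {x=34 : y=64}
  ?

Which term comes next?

X: each term is the sum of the two before it; 3, 5, 8, 13, 21, 34 → 55.
Y goes 9, 16, 25, 36, 49, 64 → 81 (perfect squares: 3², 4², 5², …).
Combining the parts gives {x=55 : y=81}.

{x=55 : y=81}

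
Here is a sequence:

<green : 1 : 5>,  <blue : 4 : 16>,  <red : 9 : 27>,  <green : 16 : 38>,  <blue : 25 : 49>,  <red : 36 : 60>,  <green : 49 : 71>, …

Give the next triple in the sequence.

<blue : 64 : 82>

Colour: repeats green → blue → red, so green, blue, red, green, blue, red, green → blue.
For the second entry, perfect squares: 1², 2², 3², …: 1, 4, 9, 16, 25, 36, 49 → 64.
Third entry: +11 each step; 5, 16, 27, 38, 49, 60, 71 → 82.
Putting it together: <blue : 64 : 82>.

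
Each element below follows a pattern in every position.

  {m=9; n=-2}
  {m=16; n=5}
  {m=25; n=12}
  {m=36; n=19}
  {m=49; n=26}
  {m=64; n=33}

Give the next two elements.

{m=81; n=40}, {m=100; n=47}

For the m, perfect squares: 3², 4², 5², …: 9, 16, 25, 36, 49, 64 → 81 → 100.
N goes -2, 5, 12, 19, 26, 33 → 40 → 47 (+7 each step).
Putting the parts together: {m=81; n=40} and then {m=100; n=47}.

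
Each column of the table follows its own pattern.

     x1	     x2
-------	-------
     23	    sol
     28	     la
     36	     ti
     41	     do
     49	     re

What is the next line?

54  mi

For the column x1, alternating steps +5, +8, +5, +8, …: 23, 28, 36, 41, 49 → 54.
For the column x2, runs through the solfège scale do→ti: sol, la, ti, do, re → mi.
Putting it together: 54  mi.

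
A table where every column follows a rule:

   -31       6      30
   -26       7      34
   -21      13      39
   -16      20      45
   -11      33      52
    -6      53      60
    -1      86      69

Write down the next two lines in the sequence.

4  139  79; 9  225  90

First component: +5 each step, so -31, -26, -21, -16, -11, -6, -1 → 4 → 9.
For the second component, each term is the sum of the two before it: 6, 7, 13, 20, 33, 53, 86 → 139 → 225.
Third component: differences are 4, 5, 6, … (increasing by 1 each time), so 30, 34, 39, 45, 52, 60, 69 → 79 → 90.
Putting the parts together: 4  139  79 and then 9  225  90.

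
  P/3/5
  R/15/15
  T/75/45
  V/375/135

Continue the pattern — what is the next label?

Letter: P, R, T, V → X (letters move forward 2 places in the alphabet).
Second component: ×5 each step, so 3, 15, 75, 375 → 1875.
Third component: ×3 each step; 5, 15, 45, 135 → 405.
So the next label is X/1875/405.

X/1875/405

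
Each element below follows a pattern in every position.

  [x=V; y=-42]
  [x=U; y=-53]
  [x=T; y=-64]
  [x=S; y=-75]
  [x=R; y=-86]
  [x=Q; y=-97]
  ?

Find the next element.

[x=P; y=-108]

X: letters move back 1 place in the alphabet; V, U, T, S, R, Q → P.
Y: −11 each step, so -42, -53, -64, -75, -86, -97 → -108.
Putting it together: [x=P; y=-108].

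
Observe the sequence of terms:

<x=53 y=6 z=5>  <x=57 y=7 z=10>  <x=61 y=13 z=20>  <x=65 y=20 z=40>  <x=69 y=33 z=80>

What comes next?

X: +4 each step, so 53, 57, 61, 65, 69 → 73.
For the y, each term is the sum of the two before it: 6, 7, 13, 20, 33 → 53.
Z: ×2 each step; 5, 10, 20, 40, 80 → 160.
Combining the parts gives <x=73 y=53 z=160>.

<x=73 y=53 z=160>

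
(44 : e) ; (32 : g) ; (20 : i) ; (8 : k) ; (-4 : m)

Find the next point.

First value: −12 each step; 44, 32, 20, 8, -4 → -16.
For the letter, letters move forward 2 places in the alphabet: e, g, i, k, m → o.
Combining the parts gives (-16 : o).

(-16 : o)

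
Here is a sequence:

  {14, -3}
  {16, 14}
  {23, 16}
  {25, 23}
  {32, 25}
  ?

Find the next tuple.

First coordinate: alternating steps +2, +7, +2, +7, …; 14, 16, 23, 25, 32 → 34.
Second coordinate: always the previous value of the first coordinate, so -3, 14, 16, 23, 25 → 32.
So the next tuple is {34, 32}.

{34, 32}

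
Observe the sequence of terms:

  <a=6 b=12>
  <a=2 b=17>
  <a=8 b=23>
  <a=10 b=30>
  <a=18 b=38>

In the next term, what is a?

A — each term is the sum of the two before it: 6, 2, 8, 10, 18 → 28.

28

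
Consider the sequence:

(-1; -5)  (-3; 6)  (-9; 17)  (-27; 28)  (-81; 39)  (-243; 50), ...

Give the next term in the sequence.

First part — ×3 each step: -1, -3, -9, -27, -81, -243 → -729.
Second part: -5, 6, 17, 28, 39, 50 → 61 (+11 each step).
Combining the parts gives (-729; 61).

(-729; 61)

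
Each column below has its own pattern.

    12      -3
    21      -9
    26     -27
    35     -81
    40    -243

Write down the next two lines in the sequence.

First component: alternating steps +9, +5, +9, +5, …, so 12, 21, 26, 35, 40 → 49 → 54.
Second component goes -3, -9, -27, -81, -243 → -729 → -2187 (×3 each step).
Putting the parts together: 49  -729 and then 54  -2187.

49  -729; 54  -2187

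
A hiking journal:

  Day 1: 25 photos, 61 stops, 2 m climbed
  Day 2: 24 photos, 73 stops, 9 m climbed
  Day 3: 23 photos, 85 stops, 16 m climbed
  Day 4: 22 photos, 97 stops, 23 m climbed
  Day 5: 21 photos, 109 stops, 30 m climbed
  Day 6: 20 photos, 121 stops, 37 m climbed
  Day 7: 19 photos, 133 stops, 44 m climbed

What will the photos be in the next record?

18

Photos goes 25, 24, 23, 22, 21, 20, 19 → 18 (−1 each step).
Stops: 61, 73, 85, 97, 109, 121, 133 → 145 (+12 each step).
M climbed: +7 each step; 2, 9, 16, 23, 30, 37, 44 → 51.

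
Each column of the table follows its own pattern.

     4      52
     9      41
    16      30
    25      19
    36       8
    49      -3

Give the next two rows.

First component: 4, 9, 16, 25, 36, 49 → 64 → 81 (perfect squares: 2², 3², 4², …).
Second component: 52, 41, 30, 19, 8, -3 → -14 → -25 (−11 each step).
So the next two rows are 64  -14 and 81  -25.

64  -14; 81  -25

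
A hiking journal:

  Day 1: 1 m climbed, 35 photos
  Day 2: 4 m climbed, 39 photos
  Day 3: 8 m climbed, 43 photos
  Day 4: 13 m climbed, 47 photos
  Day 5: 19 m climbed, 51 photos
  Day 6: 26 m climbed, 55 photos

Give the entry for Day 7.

For the m climbed, differences are 3, 4, 5, … (increasing by 1 each time): 1, 4, 8, 13, 19, 26 → 34.
Photos: +4 each step; 35, 39, 43, 47, 51, 55 → 59.
Combining the parts gives 34 m climbed, 59 photos.

34 m climbed, 59 photos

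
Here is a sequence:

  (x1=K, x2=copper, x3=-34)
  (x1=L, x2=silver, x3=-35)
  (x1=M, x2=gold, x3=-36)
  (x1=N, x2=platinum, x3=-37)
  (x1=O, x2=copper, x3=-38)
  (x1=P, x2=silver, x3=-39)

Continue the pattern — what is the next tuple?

(x1=Q, x2=gold, x3=-40)

X1 — letters move forward 1 place in the alphabet: K, L, M, N, O, P → Q.
X2 goes copper, silver, gold, platinum, copper, silver → gold (repeats copper → silver → gold → platinum).
X3 goes -34, -35, -36, -37, -38, -39 → -40 (−1 each step).
Putting it together: (x1=Q, x2=gold, x3=-40).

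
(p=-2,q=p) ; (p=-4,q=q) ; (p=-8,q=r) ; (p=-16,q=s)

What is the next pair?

(p=-32,q=t)

P: -2, -4, -8, -16 → -32 (×2 each step).
Q: p, q, r, s → t (letters move forward 1 place in the alphabet).
Putting it together: (p=-32,q=t).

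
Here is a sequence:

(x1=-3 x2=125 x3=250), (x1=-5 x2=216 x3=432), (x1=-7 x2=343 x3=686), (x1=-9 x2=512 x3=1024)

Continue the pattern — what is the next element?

X1 goes -3, -5, -7, -9 → -11 (−2 each step).
X2 — perfect cubes: 5³, 6³, 7³, …: 125, 216, 343, 512 → 729.
X3: always 2 × the x2, so 250, 432, 686, 1024 → 1458.
Putting it together: (x1=-11 x2=729 x3=1458).

(x1=-11 x2=729 x3=1458)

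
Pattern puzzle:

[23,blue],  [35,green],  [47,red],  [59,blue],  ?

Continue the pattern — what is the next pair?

[71,green]

First coordinate — +12 each step: 23, 35, 47, 59 → 71.
Colour: repeats blue → green → red, so blue, green, red, blue → green.
Putting it together: [71,green].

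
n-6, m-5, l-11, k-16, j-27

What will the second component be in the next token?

43

Second component: each term is the sum of the two before it; 6, 5, 11, 16, 27 → 43.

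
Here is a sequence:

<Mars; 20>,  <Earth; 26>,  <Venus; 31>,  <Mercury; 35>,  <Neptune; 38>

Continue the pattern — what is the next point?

<Uranus; 40>

Planet: runs backward through the planets Mercury→Neptune, so Mars, Earth, Venus, Mercury, Neptune → Uranus.
Second component — differences are 6, 5, 4, … (decreasing by 1 each time): 20, 26, 31, 35, 38 → 40.
Putting it together: <Uranus; 40>.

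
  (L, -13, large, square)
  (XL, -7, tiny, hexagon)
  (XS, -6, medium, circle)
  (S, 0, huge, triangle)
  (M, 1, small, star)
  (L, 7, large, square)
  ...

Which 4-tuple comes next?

(XL, 8, tiny, hexagon)

First size goes L, XL, XS, S, M, L → XL (repeats L → XL → XS → S → M).
For the second slot, alternating steps +6, +1, +6, +1, …: -13, -7, -6, 0, 1, 7 → 8.
Second size goes large, tiny, medium, huge, small, large → tiny (repeats large → tiny → medium → huge → small).
Shape goes square, hexagon, circle, triangle, star, square → hexagon (repeats square → hexagon → circle → triangle → star).
Combining the parts gives (XL, 8, tiny, hexagon).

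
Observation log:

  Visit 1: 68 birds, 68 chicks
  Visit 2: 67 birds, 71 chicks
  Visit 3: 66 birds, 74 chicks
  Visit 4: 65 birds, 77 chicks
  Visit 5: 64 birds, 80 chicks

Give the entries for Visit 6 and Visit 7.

For the birds, −1 each step: 68, 67, 66, 65, 64 → 63 → 62.
Chicks goes 68, 71, 74, 77, 80 → 83 → 86 (+3 each step).
So the next two lines are 63 birds, 83 chicks and 62 birds, 86 chicks.

63 birds, 83 chicks; 62 birds, 86 chicks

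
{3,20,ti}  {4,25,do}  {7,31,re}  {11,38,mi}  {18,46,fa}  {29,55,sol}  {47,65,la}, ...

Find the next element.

First value: 3, 4, 7, 11, 18, 29, 47 → 76 (each term is the sum of the two before it).
Second value goes 20, 25, 31, 38, 46, 55, 65 → 76 (differences are 5, 6, 7, … (increasing by 1 each time)).
Note — runs through the solfège scale do→ti: ti, do, re, mi, fa, sol, la → ti.
So the next element is {76,76,ti}.

{76,76,ti}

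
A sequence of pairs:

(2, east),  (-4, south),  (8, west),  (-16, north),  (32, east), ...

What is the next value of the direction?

south

Direction: repeats east → south → west → north; east, south, west, north, east → south.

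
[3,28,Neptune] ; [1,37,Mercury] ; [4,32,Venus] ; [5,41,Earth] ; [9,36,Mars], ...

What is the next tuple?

For the first value, each term is the sum of the two before it: 3, 1, 4, 5, 9 → 14.
Second value — alternating steps +9, −5, +9, −5, …: 28, 37, 32, 41, 36 → 45.
Planet: runs through the planets Mercury→Neptune; Neptune, Mercury, Venus, Earth, Mars → Jupiter.
Putting it together: [14,45,Jupiter].

[14,45,Jupiter]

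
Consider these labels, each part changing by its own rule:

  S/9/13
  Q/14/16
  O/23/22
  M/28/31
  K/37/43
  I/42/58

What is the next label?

G/51/76

Letter goes S, Q, O, M, K, I → G (letters move back 2 places in the alphabet).
Second component: alternating steps +5, +9, +5, +9, …; 9, 14, 23, 28, 37, 42 → 51.
For the third component, differences are 3, 6, 9, … (increasing by 3 each time): 13, 16, 22, 31, 43, 58 → 76.
Combining the parts gives G/51/76.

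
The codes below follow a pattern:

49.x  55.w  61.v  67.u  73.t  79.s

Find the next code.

First component — +6 each step: 49, 55, 61, 67, 73, 79 → 85.
Letter: x, w, v, u, t, s → r (letters move back 1 place in the alphabet).
Combining the parts gives 85.r.

85.r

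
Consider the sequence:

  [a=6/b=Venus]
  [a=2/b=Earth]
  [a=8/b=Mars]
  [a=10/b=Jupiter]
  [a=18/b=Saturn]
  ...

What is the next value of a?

28

A goes 6, 2, 8, 10, 18 → 28 (each term is the sum of the two before it).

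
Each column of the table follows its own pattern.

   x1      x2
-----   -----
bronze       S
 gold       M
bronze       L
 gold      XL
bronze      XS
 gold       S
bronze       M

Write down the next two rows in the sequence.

For the column x1, alternates bronze ↔ gold: bronze, gold, bronze, gold, bronze, gold, bronze → gold → bronze.
Column x2 — repeats S → M → L → XL → XS: S, M, L, XL, XS, S, M → L → XL.
Putting the parts together: gold  L and then bronze  XL.

gold  L; bronze  XL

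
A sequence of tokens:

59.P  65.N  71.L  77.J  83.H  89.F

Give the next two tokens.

95.D, 101.B

First component: +6 each step, so 59, 65, 71, 77, 83, 89 → 95 → 101.
Letter: letters move back 2 places in the alphabet, so P, N, L, J, H, F → D → B.
Putting the parts together: 95.D and then 101.B.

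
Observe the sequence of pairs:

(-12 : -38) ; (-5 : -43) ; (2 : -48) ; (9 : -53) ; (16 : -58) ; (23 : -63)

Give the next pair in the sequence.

(30 : -68)

First component: +7 each step; -12, -5, 2, 9, 16, 23 → 30.
Second component: −5 each step, so -38, -43, -48, -53, -58, -63 → -68.
Combining the parts gives (30 : -68).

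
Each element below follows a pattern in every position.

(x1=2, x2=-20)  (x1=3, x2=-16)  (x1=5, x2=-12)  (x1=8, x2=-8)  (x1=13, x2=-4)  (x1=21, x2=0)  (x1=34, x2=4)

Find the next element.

X1: each term is the sum of the two before it; 2, 3, 5, 8, 13, 21, 34 → 55.
X2: +4 each step; -20, -16, -12, -8, -4, 0, 4 → 8.
So the next element is (x1=55, x2=8).

(x1=55, x2=8)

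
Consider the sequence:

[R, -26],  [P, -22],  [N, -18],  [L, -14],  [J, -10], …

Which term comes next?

Letter: letters move back 2 places in the alphabet, so R, P, N, L, J → H.
Second entry — +4 each step: -26, -22, -18, -14, -10 → -6.
So the next term is [H, -6].

[H, -6]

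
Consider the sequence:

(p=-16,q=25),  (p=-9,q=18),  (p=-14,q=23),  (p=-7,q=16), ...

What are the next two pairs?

P — alternating steps +7, −5, +7, −5, …: -16, -9, -14, -7 → -12 → -5.
Q: 25, 18, 23, 16 → 21 → 14 (together with the p always sums to 9).
So the next two pairs are (p=-12,q=21) and (p=-5,q=14).

(p=-12,q=21), (p=-5,q=14)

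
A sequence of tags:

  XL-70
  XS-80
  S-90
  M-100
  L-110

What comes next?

XL-120

Size: runs through clothing sizes XS→XL, so XL, XS, S, M, L → XL.
Second component: +10 each step, so 70, 80, 90, 100, 110 → 120.
Combining the parts gives XL-120.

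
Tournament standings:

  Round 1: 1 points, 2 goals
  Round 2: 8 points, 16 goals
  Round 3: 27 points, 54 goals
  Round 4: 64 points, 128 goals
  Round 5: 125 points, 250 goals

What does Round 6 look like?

216 points, 432 goals

Points: perfect cubes: 1³, 2³, 3³, …, so 1, 8, 27, 64, 125 → 216.
Goals: always 2 × the points, so 2, 16, 54, 128, 250 → 432.
Putting it together: 216 points, 432 goals.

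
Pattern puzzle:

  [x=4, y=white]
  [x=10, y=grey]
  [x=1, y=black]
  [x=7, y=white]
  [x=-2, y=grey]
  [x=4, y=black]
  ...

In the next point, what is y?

white

Y: white, grey, black, white, grey, black → white (repeats white → grey → black).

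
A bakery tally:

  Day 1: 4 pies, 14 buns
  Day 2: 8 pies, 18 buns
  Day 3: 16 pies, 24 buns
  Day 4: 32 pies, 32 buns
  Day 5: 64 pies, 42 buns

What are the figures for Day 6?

128 pies, 54 buns

Pies — ×2 each step: 4, 8, 16, 32, 64 → 128.
Buns — differences are 4, 6, 8, … (increasing by 2 each time): 14, 18, 24, 32, 42 → 54.
So the next line is 128 pies, 54 buns.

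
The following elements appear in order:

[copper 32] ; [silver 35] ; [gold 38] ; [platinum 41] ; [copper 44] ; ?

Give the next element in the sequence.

Metal goes copper, silver, gold, platinum, copper → silver (repeats copper → silver → gold → platinum).
For the second value, +3 each step: 32, 35, 38, 41, 44 → 47.
Combining the parts gives [silver 47].

[silver 47]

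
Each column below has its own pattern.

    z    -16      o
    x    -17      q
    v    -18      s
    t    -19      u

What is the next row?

For the first letter, letters move back 2 places in the alphabet: z, x, v, t → r.
Second component: -16, -17, -18, -19 → -20 (−1 each step).
Second letter: letters move forward 2 places in the alphabet, so o, q, s, u → w.
So the next row is r  -20  w.

r  -20  w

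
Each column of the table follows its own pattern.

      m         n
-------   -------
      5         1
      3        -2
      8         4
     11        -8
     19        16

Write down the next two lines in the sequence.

Column m — each term is the sum of the two before it: 5, 3, 8, 11, 19 → 30 → 49.
Column n: 1, -2, 4, -8, 16 → -32 → 64 (×(-2) each step).
So the next two lines are 30  -32 and 49  64.

30  -32; 49  64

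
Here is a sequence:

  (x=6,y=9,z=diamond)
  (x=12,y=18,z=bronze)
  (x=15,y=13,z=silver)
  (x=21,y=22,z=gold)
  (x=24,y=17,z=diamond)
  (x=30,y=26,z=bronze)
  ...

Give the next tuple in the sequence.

(x=33,y=21,z=silver)

X: alternating steps +6, +3, +6, +3, …, so 6, 12, 15, 21, 24, 30 → 33.
Y: alternating steps +9, −5, +9, −5, …, so 9, 18, 13, 22, 17, 26 → 21.
Z goes diamond, bronze, silver, gold, diamond, bronze → silver (repeats diamond → bronze → silver → gold).
Putting it together: (x=33,y=21,z=silver).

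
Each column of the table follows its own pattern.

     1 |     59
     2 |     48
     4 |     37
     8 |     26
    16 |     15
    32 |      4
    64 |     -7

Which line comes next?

First component: ×2 each step; 1, 2, 4, 8, 16, 32, 64 → 128.
Second component — −11 each step: 59, 48, 37, 26, 15, 4, -7 → -18.
Combining the parts gives 128  -18.

128  -18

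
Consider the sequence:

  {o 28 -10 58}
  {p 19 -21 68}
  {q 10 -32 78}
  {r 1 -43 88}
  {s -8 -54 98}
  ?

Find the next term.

For the letter, letters move forward 1 place in the alphabet: o, p, q, r, s → t.
Second part — −9 each step: 28, 19, 10, 1, -8 → -17.
Third part: −11 each step; -10, -21, -32, -43, -54 → -65.
For the fourth part, +10 each step: 58, 68, 78, 88, 98 → 108.
Combining the parts gives {t -17 -65 108}.

{t -17 -65 108}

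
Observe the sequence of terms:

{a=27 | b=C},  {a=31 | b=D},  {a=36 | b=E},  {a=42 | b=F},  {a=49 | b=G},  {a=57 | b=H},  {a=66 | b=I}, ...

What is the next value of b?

B goes C, D, E, F, G, H, I → J (letters move forward 1 place in the alphabet).

J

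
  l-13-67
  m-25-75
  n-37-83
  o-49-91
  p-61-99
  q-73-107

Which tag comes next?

r-85-115

Letter goes l, m, n, o, p, q → r (letters move forward 1 place in the alphabet).
Second component: +12 each step, so 13, 25, 37, 49, 61, 73 → 85.
Third component — +8 each step: 67, 75, 83, 91, 99, 107 → 115.
Putting it together: r-85-115.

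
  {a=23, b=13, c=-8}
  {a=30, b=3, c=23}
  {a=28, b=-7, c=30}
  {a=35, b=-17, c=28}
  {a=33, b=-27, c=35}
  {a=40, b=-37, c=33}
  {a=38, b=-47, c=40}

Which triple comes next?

{a=45, b=-57, c=38}

A — alternating steps +7, −2, +7, −2, …: 23, 30, 28, 35, 33, 40, 38 → 45.
B: −10 each step; 13, 3, -7, -17, -27, -37, -47 → -57.
C: -8, 23, 30, 28, 35, 33, 40 → 38 (always the previous value of the a).
Putting it together: {a=45, b=-57, c=38}.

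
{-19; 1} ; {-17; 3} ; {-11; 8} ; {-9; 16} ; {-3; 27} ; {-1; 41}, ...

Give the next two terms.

First coordinate: alternating steps +2, +6, +2, +6, …, so -19, -17, -11, -9, -3, -1 → 5 → 7.
Second coordinate — differences are 2, 5, 8, … (increasing by 3 each time): 1, 3, 8, 16, 27, 41 → 58 → 78.
Putting the parts together: {5; 58} and then {7; 78}.

{5; 58}, {7; 78}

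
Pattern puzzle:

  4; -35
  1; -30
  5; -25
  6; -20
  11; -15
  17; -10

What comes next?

28; -5

For the first component, each term is the sum of the two before it: 4, 1, 5, 6, 11, 17 → 28.
Second component: -35, -30, -25, -20, -15, -10 → -5 (+5 each step).
Combining the parts gives 28; -5.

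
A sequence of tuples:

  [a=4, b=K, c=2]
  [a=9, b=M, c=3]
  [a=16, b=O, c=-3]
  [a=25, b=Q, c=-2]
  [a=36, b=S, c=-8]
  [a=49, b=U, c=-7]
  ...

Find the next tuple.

[a=64, b=W, c=-13]

A goes 4, 9, 16, 25, 36, 49 → 64 (perfect squares: 2², 3², 4², …).
B — letters move forward 2 places in the alphabet: K, M, O, Q, S, U → W.
C — alternating steps +1, −6, +1, −6, …: 2, 3, -3, -2, -8, -7 → -13.
Putting it together: [a=64, b=W, c=-13].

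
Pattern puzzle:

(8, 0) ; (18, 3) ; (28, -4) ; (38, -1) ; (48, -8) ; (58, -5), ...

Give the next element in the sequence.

First component: +10 each step; 8, 18, 28, 38, 48, 58 → 68.
Second component goes 0, 3, -4, -1, -8, -5 → -12 (alternating steps +3, −7, +3, −7, …).
So the next element is (68, -12).

(68, -12)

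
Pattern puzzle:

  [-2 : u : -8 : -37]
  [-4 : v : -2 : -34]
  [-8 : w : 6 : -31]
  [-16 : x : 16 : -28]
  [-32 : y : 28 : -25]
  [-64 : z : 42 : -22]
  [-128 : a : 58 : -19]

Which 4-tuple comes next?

[-256 : b : 76 : -16]

First coordinate: ×2 each step, so -2, -4, -8, -16, -32, -64, -128 → -256.
Letter: letters move forward 1 place in the alphabet, wrapping Z→A; u, v, w, x, y, z, a → b.
For the third coordinate, differences are 6, 8, 10, … (increasing by 2 each time): -8, -2, 6, 16, 28, 42, 58 → 76.
For the fourth coordinate, +3 each step: -37, -34, -31, -28, -25, -22, -19 → -16.
So the next 4-tuple is [-256 : b : 76 : -16].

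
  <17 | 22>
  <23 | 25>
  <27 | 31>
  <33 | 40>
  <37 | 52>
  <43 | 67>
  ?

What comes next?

<47 | 85>

First value: alternating steps +6, +4, +6, +4, …; 17, 23, 27, 33, 37, 43 → 47.
For the second value, differences are 3, 6, 9, … (increasing by 3 each time): 22, 25, 31, 40, 52, 67 → 85.
Combining the parts gives <47 | 85>.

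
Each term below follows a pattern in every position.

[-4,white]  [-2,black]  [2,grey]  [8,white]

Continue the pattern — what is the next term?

First coordinate: differences are 2, 4, 6, … (increasing by 2 each time); -4, -2, 2, 8 → 16.
Shade: white, black, grey, white → black (repeats white → black → grey).
Combining the parts gives [16,black].

[16,black]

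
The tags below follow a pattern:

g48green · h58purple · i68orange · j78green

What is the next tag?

Letter: letters move forward 1 place in the alphabet, so g, h, i, j → k.
Second component — +10 each step: 48, 58, 68, 78 → 88.
Colour: repeats green → purple → orange; green, purple, orange, green → purple.
So the next tag is k88purple.

k88purple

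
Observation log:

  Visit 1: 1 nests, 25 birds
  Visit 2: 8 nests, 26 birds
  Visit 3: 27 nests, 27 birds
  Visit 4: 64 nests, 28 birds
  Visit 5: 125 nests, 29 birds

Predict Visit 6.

Nests goes 1, 8, 27, 64, 125 → 216 (perfect cubes: 1³, 2³, 3³, …).
Birds — +1 each step: 25, 26, 27, 28, 29 → 30.
So the next line is 216 nests, 30 birds.

216 nests, 30 birds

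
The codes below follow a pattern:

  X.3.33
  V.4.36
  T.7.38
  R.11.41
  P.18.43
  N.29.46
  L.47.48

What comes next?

J.76.51

Letter: X, V, T, R, P, N, L → J (letters move back 2 places in the alphabet).
Second component: each term is the sum of the two before it; 3, 4, 7, 11, 18, 29, 47 → 76.
Third component — alternating steps +3, +2, +3, +2, …: 33, 36, 38, 41, 43, 46, 48 → 51.
Combining the parts gives J.76.51.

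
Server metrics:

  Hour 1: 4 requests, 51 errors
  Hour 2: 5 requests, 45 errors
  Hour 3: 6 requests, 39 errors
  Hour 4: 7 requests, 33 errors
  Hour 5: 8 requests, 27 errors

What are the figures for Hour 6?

9 requests, 21 errors

Requests — +1 each step: 4, 5, 6, 7, 8 → 9.
Errors: −6 each step; 51, 45, 39, 33, 27 → 21.
So the next record is 9 requests, 21 errors.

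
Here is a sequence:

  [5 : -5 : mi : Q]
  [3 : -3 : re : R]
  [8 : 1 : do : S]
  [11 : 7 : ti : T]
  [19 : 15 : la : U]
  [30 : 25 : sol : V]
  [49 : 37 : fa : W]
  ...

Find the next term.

For the first coordinate, each term is the sum of the two before it: 5, 3, 8, 11, 19, 30, 49 → 79.
Second coordinate: differences are 2, 4, 6, … (increasing by 2 each time); -5, -3, 1, 7, 15, 25, 37 → 51.
Note — runs backward through the solfège scale do→ti: mi, re, do, ti, la, sol, fa → mi.
Letter goes Q, R, S, T, U, V, W → X (letters move forward 1 place in the alphabet).
Combining the parts gives [79 : 51 : mi : X].

[79 : 51 : mi : X]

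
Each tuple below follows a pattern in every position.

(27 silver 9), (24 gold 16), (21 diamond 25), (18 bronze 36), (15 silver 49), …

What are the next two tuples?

(12 gold 64), (9 diamond 81)

First slot goes 27, 24, 21, 18, 15 → 12 → 9 (−3 each step).
Rank: silver, gold, diamond, bronze, silver → gold → diamond (repeats silver → gold → diamond → bronze).
Third slot: perfect squares: 3², 4², 5², …, so 9, 16, 25, 36, 49 → 64 → 81.
Putting the parts together: (12 gold 64) and then (9 diamond 81).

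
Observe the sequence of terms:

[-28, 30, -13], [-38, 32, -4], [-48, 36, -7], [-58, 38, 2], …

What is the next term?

[-68, 42, -1]

First part: -28, -38, -48, -58 → -68 (−10 each step).
Second part: alternating steps +2, +4, +2, +4, …, so 30, 32, 36, 38 → 42.
Third part — alternating steps +9, −3, +9, −3, …: -13, -4, -7, 2 → -1.
Combining the parts gives [-68, 42, -1].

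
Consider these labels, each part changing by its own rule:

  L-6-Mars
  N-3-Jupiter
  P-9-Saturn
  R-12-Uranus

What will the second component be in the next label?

Second component — each term is the sum of the two before it: 6, 3, 9, 12 → 21.

21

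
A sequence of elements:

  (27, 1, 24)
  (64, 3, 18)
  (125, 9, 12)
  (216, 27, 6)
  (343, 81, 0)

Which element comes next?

First component — perfect cubes: 3³, 4³, 5³, …: 27, 64, 125, 216, 343 → 512.
Second component: ×3 each step, so 1, 3, 9, 27, 81 → 243.
Third component: −6 each step, so 24, 18, 12, 6, 0 → -6.
Putting it together: (512, 243, -6).

(512, 243, -6)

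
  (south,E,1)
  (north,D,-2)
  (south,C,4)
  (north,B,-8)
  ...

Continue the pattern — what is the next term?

(south,A,16)

Direction: alternates south ↔ north, so south, north, south, north → south.
Letter goes E, D, C, B → A (letters move back 1 place in the alphabet).
Third slot: ×(-2) each step, so 1, -2, 4, -8 → 16.
Putting it together: (south,A,16).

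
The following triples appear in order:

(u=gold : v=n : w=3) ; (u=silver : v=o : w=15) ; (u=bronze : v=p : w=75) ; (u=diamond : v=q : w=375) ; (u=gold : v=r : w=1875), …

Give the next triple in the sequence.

(u=silver : v=s : w=9375)

U — repeats gold → silver → bronze → diamond: gold, silver, bronze, diamond, gold → silver.
V: letters move forward 1 place in the alphabet; n, o, p, q, r → s.
For the w, ×5 each step: 3, 15, 75, 375, 1875 → 9375.
So the next triple is (u=silver : v=s : w=9375).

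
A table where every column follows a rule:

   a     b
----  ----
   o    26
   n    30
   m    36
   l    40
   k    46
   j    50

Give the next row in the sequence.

Column a: letters move back 1 place in the alphabet, so o, n, m, l, k, j → i.
Column b goes 26, 30, 36, 40, 46, 50 → 56 (alternating steps +4, +6, +4, +6, …).
Putting it together: i  56.

i  56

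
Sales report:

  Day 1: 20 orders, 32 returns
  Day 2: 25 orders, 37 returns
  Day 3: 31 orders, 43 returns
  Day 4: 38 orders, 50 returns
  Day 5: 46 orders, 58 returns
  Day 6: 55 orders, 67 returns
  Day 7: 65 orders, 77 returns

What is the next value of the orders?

Orders: differences are 5, 6, 7, … (increasing by 1 each time); 20, 25, 31, 38, 46, 55, 65 → 76.

76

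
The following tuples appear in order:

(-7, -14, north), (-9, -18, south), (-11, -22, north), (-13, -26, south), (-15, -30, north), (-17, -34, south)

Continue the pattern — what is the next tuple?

First value — −2 each step: -7, -9, -11, -13, -15, -17 → -19.
Second value: always 2 × the first value, so -14, -18, -22, -26, -30, -34 → -38.
For the direction, alternates north ↔ south: north, south, north, south, north, south → north.
Putting it together: (-19, -38, north).

(-19, -38, north)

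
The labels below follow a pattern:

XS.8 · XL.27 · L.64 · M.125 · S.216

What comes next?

XS.343

Size — runs backward through clothing sizes XS→XL: XS, XL, L, M, S → XS.
Second component — perfect cubes: 2³, 3³, 4³, …: 8, 27, 64, 125, 216 → 343.
Putting it together: XS.343.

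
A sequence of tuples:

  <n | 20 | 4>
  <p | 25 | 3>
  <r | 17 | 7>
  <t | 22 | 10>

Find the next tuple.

Letter: n, p, r, t → v (letters move forward 2 places in the alphabet).
Second coordinate — alternating steps +5, −8, +5, −8, …: 20, 25, 17, 22 → 14.
Third coordinate: each term is the sum of the two before it, so 4, 3, 7, 10 → 17.
Putting it together: <v | 14 | 17>.

<v | 14 | 17>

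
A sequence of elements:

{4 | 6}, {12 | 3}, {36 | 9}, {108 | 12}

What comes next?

{324 | 21}

First coordinate — ×3 each step: 4, 12, 36, 108 → 324.
For the second coordinate, each term is the sum of the two before it: 6, 3, 9, 12 → 21.
Putting it together: {324 | 21}.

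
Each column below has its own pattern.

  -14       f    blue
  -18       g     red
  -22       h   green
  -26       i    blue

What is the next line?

-30  j  red

For the first component, −4 each step: -14, -18, -22, -26 → -30.
Letter: letters move forward 1 place in the alphabet, so f, g, h, i → j.
Colour goes blue, red, green, blue → red (repeats blue → red → green).
Combining the parts gives -30  j  red.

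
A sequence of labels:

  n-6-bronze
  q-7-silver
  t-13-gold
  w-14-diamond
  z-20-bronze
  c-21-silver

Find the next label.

f-27-gold

For the letter, letters move forward 3 places in the alphabet, wrapping Z→A: n, q, t, w, z, c → f.
Second component goes 6, 7, 13, 14, 20, 21 → 27 (alternating steps +1, +6, +1, +6, …).
Rank: repeats bronze → silver → gold → diamond, so bronze, silver, gold, diamond, bronze, silver → gold.
So the next label is f-27-gold.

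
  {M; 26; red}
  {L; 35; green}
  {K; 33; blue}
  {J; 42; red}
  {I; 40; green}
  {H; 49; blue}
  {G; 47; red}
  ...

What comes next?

{F; 56; green}

Letter: letters move back 1 place in the alphabet, so M, L, K, J, I, H, G → F.
For the second entry, alternating steps +9, −2, +9, −2, …: 26, 35, 33, 42, 40, 49, 47 → 56.
Colour — repeats red → green → blue: red, green, blue, red, green, blue, red → green.
Putting it together: {F; 56; green}.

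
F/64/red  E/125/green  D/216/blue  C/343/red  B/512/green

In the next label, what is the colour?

blue

Colour goes red, green, blue, red, green → blue (repeats red → green → blue).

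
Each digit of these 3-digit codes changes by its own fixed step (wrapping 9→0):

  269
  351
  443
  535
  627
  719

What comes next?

801

For the first digit, +1 each step, mod 10: 2, 3, 4, 5, 6, 7 → 8.
Second digit: 6, 5, 4, 3, 2, 1 → 0 (−1 each step, mod 10).
Third digit: 9, 1, 3, 5, 7, 9 → 1 (+2 each step, mod 10).
Putting it together: 801.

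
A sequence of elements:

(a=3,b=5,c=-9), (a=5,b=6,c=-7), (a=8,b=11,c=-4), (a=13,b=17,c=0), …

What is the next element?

(a=21,b=28,c=5)

A — each term is the sum of the two before it: 3, 5, 8, 13 → 21.
B: each term is the sum of the two before it, so 5, 6, 11, 17 → 28.
C: differences are 2, 3, 4, … (increasing by 1 each time); -9, -7, -4, 0 → 5.
So the next element is (a=21,b=28,c=5).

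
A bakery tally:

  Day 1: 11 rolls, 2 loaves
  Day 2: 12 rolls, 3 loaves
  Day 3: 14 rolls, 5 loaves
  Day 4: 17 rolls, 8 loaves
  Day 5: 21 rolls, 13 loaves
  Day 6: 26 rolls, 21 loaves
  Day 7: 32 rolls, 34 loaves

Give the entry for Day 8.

Rolls: differences are 1, 2, 3, … (increasing by 1 each time), so 11, 12, 14, 17, 21, 26, 32 → 39.
For the loaves, each term is the sum of the two before it: 2, 3, 5, 8, 13, 21, 34 → 55.
Combining the parts gives 39 rolls, 55 loaves.

39 rolls, 55 loaves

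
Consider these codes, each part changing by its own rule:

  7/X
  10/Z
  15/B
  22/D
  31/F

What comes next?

42/H

First component goes 7, 10, 15, 22, 31 → 42 (differences are 3, 5, 7, … (increasing by 2 each time)).
Letter: letters move forward 2 places in the alphabet, wrapping Z→A, so X, Z, B, D, F → H.
Combining the parts gives 42/H.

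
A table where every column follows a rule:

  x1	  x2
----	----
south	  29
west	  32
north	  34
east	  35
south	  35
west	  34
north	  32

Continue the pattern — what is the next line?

east  29

Column x1: repeats south → west → north → east; south, west, north, east, south, west, north → east.
Column x2 — differences are 3, 2, 1, … (decreasing by 1 each time): 29, 32, 34, 35, 35, 34, 32 → 29.
So the next line is east  29.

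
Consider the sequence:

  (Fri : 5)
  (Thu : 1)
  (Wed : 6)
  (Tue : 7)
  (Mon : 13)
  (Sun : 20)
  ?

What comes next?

(Sat : 33)

Day goes Fri, Thu, Wed, Tue, Mon, Sun → Sat (runs backward through the weekdays Mon→Sun).
Second slot: each term is the sum of the two before it; 5, 1, 6, 7, 13, 20 → 33.
So the next point is (Sat : 33).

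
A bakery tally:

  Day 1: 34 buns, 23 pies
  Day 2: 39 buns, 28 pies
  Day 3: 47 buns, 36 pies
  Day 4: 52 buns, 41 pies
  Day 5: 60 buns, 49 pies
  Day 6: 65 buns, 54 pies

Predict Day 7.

Buns — alternating steps +5, +8, +5, +8, …: 34, 39, 47, 52, 60, 65 → 73.
Pies: always 11 less than the buns; 23, 28, 36, 41, 49, 54 → 62.
Combining the parts gives 73 buns, 62 pies.

73 buns, 62 pies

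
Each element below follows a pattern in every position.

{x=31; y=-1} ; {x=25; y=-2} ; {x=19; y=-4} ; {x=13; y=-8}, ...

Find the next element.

X: −6 each step, so 31, 25, 19, 13 → 7.
Y — ×2 each step: -1, -2, -4, -8 → -16.
Putting it together: {x=7; y=-16}.

{x=7; y=-16}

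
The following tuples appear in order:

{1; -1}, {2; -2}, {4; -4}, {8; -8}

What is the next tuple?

First value: ×2 each step, so 1, 2, 4, 8 → 16.
Second value: ×2 each step, so -1, -2, -4, -8 → -16.
Combining the parts gives {16; -16}.

{16; -16}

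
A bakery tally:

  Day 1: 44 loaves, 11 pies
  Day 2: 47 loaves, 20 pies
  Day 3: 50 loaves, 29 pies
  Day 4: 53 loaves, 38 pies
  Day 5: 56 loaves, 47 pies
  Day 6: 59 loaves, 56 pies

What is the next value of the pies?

65

For the pies, +9 each step: 11, 20, 29, 38, 47, 56 → 65.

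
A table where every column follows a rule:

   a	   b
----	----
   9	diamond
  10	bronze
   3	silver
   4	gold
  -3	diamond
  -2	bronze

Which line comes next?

-9  silver

Column a: alternating steps +1, −7, +1, −7, …, so 9, 10, 3, 4, -3, -2 → -9.
For the column b, repeats diamond → bronze → silver → gold: diamond, bronze, silver, gold, diamond, bronze → silver.
Combining the parts gives -9  silver.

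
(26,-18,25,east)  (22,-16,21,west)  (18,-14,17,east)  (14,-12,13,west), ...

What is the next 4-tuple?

First slot: −4 each step; 26, 22, 18, 14 → 10.
Second slot: +2 each step; -18, -16, -14, -12 → -10.
For the third slot, always 1 less than the first slot: 25, 21, 17, 13 → 9.
Direction goes east, west, east, west → east (alternates east ↔ west).
So the next 4-tuple is (10,-10,9,east).

(10,-10,9,east)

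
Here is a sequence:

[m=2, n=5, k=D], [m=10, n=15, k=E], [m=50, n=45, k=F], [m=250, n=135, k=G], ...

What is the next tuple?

[m=1250, n=405, k=H]

For the m, ×5 each step: 2, 10, 50, 250 → 1250.
N — ×3 each step: 5, 15, 45, 135 → 405.
K — letters move forward 1 place in the alphabet: D, E, F, G → H.
Combining the parts gives [m=1250, n=405, k=H].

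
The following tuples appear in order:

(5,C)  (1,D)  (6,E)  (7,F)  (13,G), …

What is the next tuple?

First slot: each term is the sum of the two before it; 5, 1, 6, 7, 13 → 20.
Letter: letters move forward 1 place in the alphabet; C, D, E, F, G → H.
Putting it together: (20,H).

(20,H)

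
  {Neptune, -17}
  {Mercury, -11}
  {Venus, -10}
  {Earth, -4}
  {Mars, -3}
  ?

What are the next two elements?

For the planet, runs through the planets Mercury→Neptune: Neptune, Mercury, Venus, Earth, Mars → Jupiter → Saturn.
For the second entry, alternating steps +6, +1, +6, +1, …: -17, -11, -10, -4, -3 → 3 → 4.
So the next two elements are {Jupiter, 3} and {Saturn, 4}.

{Jupiter, 3}, {Saturn, 4}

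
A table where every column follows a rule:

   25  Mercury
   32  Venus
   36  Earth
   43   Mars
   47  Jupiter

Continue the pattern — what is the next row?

First component goes 25, 32, 36, 43, 47 → 54 (alternating steps +7, +4, +7, +4, …).
Planet — runs through the planets Mercury→Neptune: Mercury, Venus, Earth, Mars, Jupiter → Saturn.
Combining the parts gives 54  Saturn.

54  Saturn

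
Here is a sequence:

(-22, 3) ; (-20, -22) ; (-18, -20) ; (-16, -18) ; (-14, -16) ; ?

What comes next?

(-12, -14)

For the first part, +2 each step: -22, -20, -18, -16, -14 → -12.
Second part: always the previous value of the first part; 3, -22, -20, -18, -16 → -14.
Combining the parts gives (-12, -14).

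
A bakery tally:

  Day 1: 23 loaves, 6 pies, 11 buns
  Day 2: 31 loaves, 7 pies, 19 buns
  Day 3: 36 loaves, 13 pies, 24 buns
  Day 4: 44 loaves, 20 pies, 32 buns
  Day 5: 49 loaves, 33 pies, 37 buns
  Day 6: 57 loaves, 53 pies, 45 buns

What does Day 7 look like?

62 loaves, 86 pies, 50 buns

Loaves: alternating steps +8, +5, +8, +5, …, so 23, 31, 36, 44, 49, 57 → 62.
Pies — each term is the sum of the two before it: 6, 7, 13, 20, 33, 53 → 86.
For the buns, always 12 less than the loaves: 11, 19, 24, 32, 37, 45 → 50.
Combining the parts gives 62 loaves, 86 pies, 50 buns.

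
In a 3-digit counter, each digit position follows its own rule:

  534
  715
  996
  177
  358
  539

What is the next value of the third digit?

Third digit: +1 each step, mod 10; 4, 5, 6, 7, 8, 9 → 0.

0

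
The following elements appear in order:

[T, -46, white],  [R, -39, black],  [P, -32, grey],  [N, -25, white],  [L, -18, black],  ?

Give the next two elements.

Letter: T, R, P, N, L → J → H (letters move back 2 places in the alphabet).
Second component goes -46, -39, -32, -25, -18 → -11 → -4 (+7 each step).
Shade goes white, black, grey, white, black → grey → white (repeats white → black → grey).
Putting the parts together: [J, -11, grey] and then [H, -4, white].

[J, -11, grey], [H, -4, white]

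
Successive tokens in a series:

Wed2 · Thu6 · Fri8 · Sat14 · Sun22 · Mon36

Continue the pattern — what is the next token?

For the day, runs through the weekdays Mon→Sun: Wed, Thu, Fri, Sat, Sun, Mon → Tue.
For the second component, each term is the sum of the two before it: 2, 6, 8, 14, 22, 36 → 58.
Combining the parts gives Tue58.

Tue58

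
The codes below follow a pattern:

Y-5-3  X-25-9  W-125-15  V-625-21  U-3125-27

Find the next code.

For the letter, letters move back 1 place in the alphabet: Y, X, W, V, U → T.
Second component: ×5 each step, so 5, 25, 125, 625, 3125 → 15625.
Third component: 3, 9, 15, 21, 27 → 33 (+6 each step).
So the next code is T-15625-33.

T-15625-33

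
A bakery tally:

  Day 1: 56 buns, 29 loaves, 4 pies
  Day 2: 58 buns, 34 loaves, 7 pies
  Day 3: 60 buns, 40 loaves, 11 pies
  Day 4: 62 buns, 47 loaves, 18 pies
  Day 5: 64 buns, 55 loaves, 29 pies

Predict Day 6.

66 buns, 64 loaves, 47 pies

Buns: +2 each step; 56, 58, 60, 62, 64 → 66.
Loaves goes 29, 34, 40, 47, 55 → 64 (differences are 5, 6, 7, … (increasing by 1 each time)).
Pies goes 4, 7, 11, 18, 29 → 47 (each term is the sum of the two before it).
So the next line is 66 buns, 64 loaves, 47 pies.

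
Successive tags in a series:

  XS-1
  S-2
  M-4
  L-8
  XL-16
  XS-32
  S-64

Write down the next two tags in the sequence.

Size: XS, S, M, L, XL, XS, S → M → L (repeats XS → S → M → L → XL).
Second component: ×2 each step; 1, 2, 4, 8, 16, 32, 64 → 128 → 256.
So the next two tags are M-128 and L-256.

M-128 then L-256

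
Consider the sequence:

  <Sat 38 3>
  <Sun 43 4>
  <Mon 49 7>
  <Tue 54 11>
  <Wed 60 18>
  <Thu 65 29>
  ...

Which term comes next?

Day: Sat, Sun, Mon, Tue, Wed, Thu → Fri (runs through the weekdays Mon→Sun).
Second part — alternating steps +5, +6, +5, +6, …: 38, 43, 49, 54, 60, 65 → 71.
Third part: 3, 4, 7, 11, 18, 29 → 47 (each term is the sum of the two before it).
So the next term is <Fri 71 47>.

<Fri 71 47>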